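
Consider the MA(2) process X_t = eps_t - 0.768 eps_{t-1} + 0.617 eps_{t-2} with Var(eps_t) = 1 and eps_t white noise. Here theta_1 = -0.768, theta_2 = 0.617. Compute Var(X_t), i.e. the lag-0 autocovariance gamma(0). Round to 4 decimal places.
\gamma(0) = 1.9705

For an MA(q) process X_t = eps_t + sum_i theta_i eps_{t-i} with
Var(eps_t) = sigma^2, the variance is
  gamma(0) = sigma^2 * (1 + sum_i theta_i^2).
  sum_i theta_i^2 = (-0.768)^2 + (0.617)^2 = 0.589824 + 0.380689 = 0.970513.
  gamma(0) = 1 * (1 + 0.970513) = 1 * 1.970513 = 1.970513, which rounds to 1.9705.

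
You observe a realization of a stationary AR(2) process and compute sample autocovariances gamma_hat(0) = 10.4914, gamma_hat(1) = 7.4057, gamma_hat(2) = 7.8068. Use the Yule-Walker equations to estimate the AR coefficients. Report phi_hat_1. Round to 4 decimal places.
\hat\phi_{1} = 0.3600

The Yule-Walker equations for an AR(p) process read, in matrix form,
  Gamma_p phi = r_p,   with   (Gamma_p)_{ij} = gamma(|i - j|),
                       (r_p)_i = gamma(i),   i,j = 1..p.
Substitute the sample gammas (Toeplitz matrix and right-hand side of size 2):
  Gamma_p = [[10.4914, 7.4057], [7.4057, 10.4914]]
  r_p     = [7.4057, 7.8068]
Written out:
  10.4914 phi_1 + 7.4057 phi_2 = 7.4057
  7.4057 phi_1 + 10.4914 phi_2 = 7.8068
Solve by Cramer's rule:
  det = gamma(0)^2 - gamma(1)^2 = (10.4914)^2 - (7.4057)^2 = 110.06947396 - 54.84439249 = 55.22508147
  phi_hat_1 = [gamma(1) gamma(0) - gamma(1) gamma(2)] / det = [(7.4057)(10.4914) - (7.4057)(7.8068)] / 55.22508147 = 19.88134222 / 55.22508147 = 0.36
  phi_hat_2 = [gamma(0) gamma(2) - gamma(1)^2] / det = [(10.4914)(7.8068) - (7.4057)^2] / 55.22508147 = 27.05986903 / 55.22508147 = 0.49
So phi_hat = [0.3600, 0.4900].
Therefore phi_hat_1 = 0.3600.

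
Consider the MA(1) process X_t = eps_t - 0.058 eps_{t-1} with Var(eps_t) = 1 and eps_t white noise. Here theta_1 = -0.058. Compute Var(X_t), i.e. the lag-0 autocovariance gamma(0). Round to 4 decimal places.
\gamma(0) = 1.0034

For an MA(q) process X_t = eps_t + sum_i theta_i eps_{t-i} with
Var(eps_t) = sigma^2, the variance is
  gamma(0) = sigma^2 * (1 + sum_i theta_i^2).
  sum_i theta_i^2 = (-0.058)^2 = 0.003364.
  gamma(0) = 1 * (1 + 0.003364) = 1 * 1.003364 = 1.003364, which rounds to 1.0034.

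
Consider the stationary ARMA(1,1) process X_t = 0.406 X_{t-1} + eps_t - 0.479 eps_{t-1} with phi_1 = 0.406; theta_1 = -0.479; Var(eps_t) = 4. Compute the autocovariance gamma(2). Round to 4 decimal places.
\gamma(2) = -0.1143

Multiply the model equation by X_{t-k} and take expectations. With theta_0 = psi_0 = 1 and psi_j the MA(infinity) weights, this gives
  gamma(k) - sum_i phi_i gamma(k-i) = c_k,
  c_k = sigma^2 * sum_{j=k..q} theta_j psi_{j-k}   (c_k = 0 for k > q),
using gamma(-m) = gamma(m).
psi-weights needed (psi_j = theta_j + sum_i phi_i psi_{j-i}):
  psi_1 = theta_1 + phi_1 = -0.479 + (0.406) = -0.073
Right-hand sides:
  c_0 = sigma^2 (1 + theta_1 psi_1) = 4 * (1 + (-0.479)(-0.073)) = 4 * 1.034967 = 4.139868
  c_1 = sigma^2 theta_1 = 4 * (-0.479) = -1.916
  c_2 = 0
Equations for k = 0 and k = 1 (AR order 1):
  gamma(0) = phi_1 gamma(1) + c_0
  gamma(1) = phi_1 gamma(0) + c_1
Substituting the second into the first: gamma(0) (1 - phi_1^2) = c_0 + phi_1 c_1, so
  gamma(0) = (c_0 + phi_1 c_1) / (1 - phi_1^2) = (4.139868 + (0.406)(-1.916)) / (1 - (0.406)^2) = 3.361972 / 0.835164 = 4.025523.
  gamma(1) = phi_1 gamma(0) + c_1 = (0.406)(4.025523) + (-1.916) = -0.281638.
For k = 2 (> q): gamma(2) = phi_1 gamma(1) = (0.406)(-0.281638) = -0.114345.
Therefore gamma(2) = -0.1143 (to 4 decimal places).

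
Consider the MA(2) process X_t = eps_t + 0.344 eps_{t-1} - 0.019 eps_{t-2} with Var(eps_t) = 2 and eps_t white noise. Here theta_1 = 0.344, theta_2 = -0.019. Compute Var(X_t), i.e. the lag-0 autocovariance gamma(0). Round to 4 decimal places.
\gamma(0) = 2.2374

For an MA(q) process X_t = eps_t + sum_i theta_i eps_{t-i} with
Var(eps_t) = sigma^2, the variance is
  gamma(0) = sigma^2 * (1 + sum_i theta_i^2).
  sum_i theta_i^2 = (0.344)^2 + (-0.019)^2 = 0.118336 + 0.000361 = 0.118697.
  gamma(0) = 2 * (1 + 0.118697) = 2 * 1.118697 = 2.237394, which rounds to 2.2374.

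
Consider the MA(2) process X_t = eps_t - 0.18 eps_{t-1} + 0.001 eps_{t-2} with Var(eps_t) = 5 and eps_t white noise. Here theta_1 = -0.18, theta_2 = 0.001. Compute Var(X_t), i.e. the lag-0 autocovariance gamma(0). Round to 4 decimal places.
\gamma(0) = 5.1620

For an MA(q) process X_t = eps_t + sum_i theta_i eps_{t-i} with
Var(eps_t) = sigma^2, the variance is
  gamma(0) = sigma^2 * (1 + sum_i theta_i^2).
  sum_i theta_i^2 = (-0.18)^2 + (0.001)^2 = 0.0324 + 0.000001 = 0.032401.
  gamma(0) = 5 * (1 + 0.032401) = 5 * 1.032401 = 5.162005, which rounds to 5.1620.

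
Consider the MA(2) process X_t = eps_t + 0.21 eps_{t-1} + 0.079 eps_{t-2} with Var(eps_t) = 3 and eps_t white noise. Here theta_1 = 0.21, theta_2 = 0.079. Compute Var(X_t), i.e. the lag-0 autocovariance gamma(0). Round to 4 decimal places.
\gamma(0) = 3.1510

For an MA(q) process X_t = eps_t + sum_i theta_i eps_{t-i} with
Var(eps_t) = sigma^2, the variance is
  gamma(0) = sigma^2 * (1 + sum_i theta_i^2).
  sum_i theta_i^2 = (0.21)^2 + (0.079)^2 = 0.0441 + 0.006241 = 0.050341.
  gamma(0) = 3 * (1 + 0.050341) = 3 * 1.050341 = 3.151023, which rounds to 3.1510.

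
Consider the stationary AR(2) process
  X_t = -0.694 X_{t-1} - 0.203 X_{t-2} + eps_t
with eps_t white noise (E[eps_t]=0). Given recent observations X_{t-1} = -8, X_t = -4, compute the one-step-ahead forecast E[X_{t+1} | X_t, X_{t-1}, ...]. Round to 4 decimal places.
E[X_{t+1} \mid \mathcal F_t] = 4.4000

For an AR(p) model X_t = c + sum_i phi_i X_{t-i} + eps_t, the
one-step-ahead conditional mean is
  E[X_{t+1} | X_t, ...] = c + sum_i phi_i X_{t+1-i}.
Substitute known values:
  E[X_{t+1} | ...] = (-0.694) * (-4) + (-0.203) * (-8)
                   = 4.4000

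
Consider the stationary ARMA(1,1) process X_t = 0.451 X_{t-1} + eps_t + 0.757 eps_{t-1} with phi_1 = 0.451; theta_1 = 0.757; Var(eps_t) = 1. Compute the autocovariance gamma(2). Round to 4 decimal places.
\gamma(2) = 0.9174

Multiply the model equation by X_{t-k} and take expectations. With theta_0 = psi_0 = 1 and psi_j the MA(infinity) weights, this gives
  gamma(k) - sum_i phi_i gamma(k-i) = c_k,
  c_k = sigma^2 * sum_{j=k..q} theta_j psi_{j-k}   (c_k = 0 for k > q),
using gamma(-m) = gamma(m).
psi-weights needed (psi_j = theta_j + sum_i phi_i psi_{j-i}):
  psi_1 = theta_1 + phi_1 = 0.757 + (0.451) = 1.208
Right-hand sides:
  c_0 = sigma^2 (1 + theta_1 psi_1) = 1 * (1 + (0.757)(1.208)) = 1 * 1.914456 = 1.914456
  c_1 = sigma^2 theta_1 = 1 * (0.757) = 0.757
  c_2 = 0
Equations for k = 0 and k = 1 (AR order 1):
  gamma(0) = phi_1 gamma(1) + c_0
  gamma(1) = phi_1 gamma(0) + c_1
Substituting the second into the first: gamma(0) (1 - phi_1^2) = c_0 + phi_1 c_1, so
  gamma(0) = (c_0 + phi_1 c_1) / (1 - phi_1^2) = (1.914456 + (0.451)(0.757)) / (1 - (0.451)^2) = 2.255863 / 0.796599 = 2.831868.
  gamma(1) = phi_1 gamma(0) + c_1 = (0.451)(2.831868) + (0.757) = 2.034172.
For k = 2 (> q): gamma(2) = phi_1 gamma(1) = (0.451)(2.034172) = 0.917412.
Therefore gamma(2) = 0.9174 (to 4 decimal places).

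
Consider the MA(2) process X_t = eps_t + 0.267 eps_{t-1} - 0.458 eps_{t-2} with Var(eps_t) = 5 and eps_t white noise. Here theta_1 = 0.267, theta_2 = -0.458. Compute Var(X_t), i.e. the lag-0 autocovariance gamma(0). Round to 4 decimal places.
\gamma(0) = 6.4053

For an MA(q) process X_t = eps_t + sum_i theta_i eps_{t-i} with
Var(eps_t) = sigma^2, the variance is
  gamma(0) = sigma^2 * (1 + sum_i theta_i^2).
  sum_i theta_i^2 = (0.267)^2 + (-0.458)^2 = 0.071289 + 0.209764 = 0.281053.
  gamma(0) = 5 * (1 + 0.281053) = 5 * 1.281053 = 6.405265, which rounds to 6.4053.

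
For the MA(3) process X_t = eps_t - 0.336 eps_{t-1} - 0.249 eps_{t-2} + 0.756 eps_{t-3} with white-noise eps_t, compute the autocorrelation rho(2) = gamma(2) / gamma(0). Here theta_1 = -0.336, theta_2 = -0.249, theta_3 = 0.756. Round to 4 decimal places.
\rho(2) = -0.2880

For an MA(q) process with theta_0 = 1, the autocovariance is
  gamma(k) = sigma^2 * sum_{i=0..q-k} theta_i * theta_{i+k},
and rho(k) = gamma(k) / gamma(0). Sigma^2 cancels.
  numerator   = (1)*(-0.249) + (-0.336)*(0.756) = -0.503016.
  denominator = (1)^2 + (-0.336)^2 + (-0.249)^2 + (0.756)^2 = 1.746433.
  rho(2) = -0.503016 / 1.746433 = -0.2880.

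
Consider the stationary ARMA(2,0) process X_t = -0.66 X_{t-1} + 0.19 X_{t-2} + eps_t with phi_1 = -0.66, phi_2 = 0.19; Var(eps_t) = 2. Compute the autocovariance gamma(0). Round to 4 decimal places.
\gamma(0) = 6.1739

Multiply the model equation by X_{t-k} and take expectations. With theta_0 = psi_0 = 1 and psi_j the MA(infinity) weights, this gives
  gamma(k) - sum_i phi_i gamma(k-i) = c_k,
  c_k = sigma^2 * sum_{j=k..q} theta_j psi_{j-k}   (c_k = 0 for k > q),
using gamma(-m) = gamma(m).
Pure AR (q = 0): c_0 = sigma^2 = 2, c_k = 0 for k >= 1.
Equations for k = 0, 1, 2 (AR order 2, c_2 = 0):
  (E0) gamma(0) = phi_1 gamma(1) + phi_2 gamma(2) + c_0
  (E1) gamma(1) = phi_1 gamma(0) + phi_2 gamma(1) + c_1
  (E2) gamma(2) = phi_1 gamma(1) + phi_2 gamma(0)
From (E1): gamma(1) = A gamma(0) + B with
  A = phi_1 / (1 - phi_2) = -0.66 / 0.81 = -0.814815,   B = c_1 / (1 - phi_2) = 0 / 0.81 = 0.
Insert (E2) into (E0): gamma(0) (1 - phi_2^2) = phi_1 (1 + phi_2) gamma(1) + c_0.
  phi_1 (1 + phi_2) = (-0.66)(1.19) = -0.7854,   1 - phi_2^2 = 0.9639.
Replace gamma(1) by A gamma(0) + B and collect gamma(0):
  gamma(0) [0.9639 - (-0.7854)(-0.814815)] = c_0 = 2
  gamma(0) * 0.323944 = 2
  gamma(0) = 2 / 0.323944 = 6.173898.
Therefore gamma(0) = 6.1739 (to 4 decimal places).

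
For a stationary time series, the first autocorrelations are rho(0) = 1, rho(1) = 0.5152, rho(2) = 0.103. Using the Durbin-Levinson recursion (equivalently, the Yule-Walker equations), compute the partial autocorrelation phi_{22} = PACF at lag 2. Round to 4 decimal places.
\phi_{22} = -0.2211

The PACF at lag k is phi_{kk}, the last component of the solution
to the Yule-Walker system G_k phi = r_k where
  (G_k)_{ij} = rho(|i - j|), (r_k)_i = rho(i), i,j = 1..k.
Equivalently, Durbin-Levinson gives phi_{kk} iteratively:
  phi_{11} = rho(1)
  phi_{kk} = [rho(k) - sum_{j=1..k-1} phi_{k-1,j} rho(k-j)]
            / [1 - sum_{j=1..k-1} phi_{k-1,j} rho(j)],
  phi_{k,j} = phi_{k-1,j} - phi_{kk} phi_{k-1,k-j},  j = 1..k-1.
Step k = 1:
  phi_11 = rho(1) = 0.5152.
Step k = 2:
  phi_22 = [rho(2) - phi_11 rho(1)] / [1 - phi_11 rho(1)] = [0.103 - (0.5152)(0.5152)] / [1 - (0.5152)(0.5152)]
         = -0.16243104 / 0.73456896 = -0.2211.
Therefore phi_{22} = -0.2211.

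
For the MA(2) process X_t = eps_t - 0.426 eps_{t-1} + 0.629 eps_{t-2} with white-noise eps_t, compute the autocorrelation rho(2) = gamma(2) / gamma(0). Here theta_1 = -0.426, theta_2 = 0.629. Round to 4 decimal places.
\rho(2) = 0.3988

For an MA(q) process with theta_0 = 1, the autocovariance is
  gamma(k) = sigma^2 * sum_{i=0..q-k} theta_i * theta_{i+k},
and rho(k) = gamma(k) / gamma(0). Sigma^2 cancels.
  numerator   = (1)*(0.629) = 0.629.
  denominator = (1)^2 + (-0.426)^2 + (0.629)^2 = 1.577117.
  rho(2) = 0.629 / 1.577117 = 0.3988.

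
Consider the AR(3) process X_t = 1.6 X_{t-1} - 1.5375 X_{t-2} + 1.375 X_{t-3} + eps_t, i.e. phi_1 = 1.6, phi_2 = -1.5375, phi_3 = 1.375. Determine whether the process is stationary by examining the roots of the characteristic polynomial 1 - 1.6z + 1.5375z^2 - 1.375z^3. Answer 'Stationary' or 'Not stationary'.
\text{Not stationary}

The AR(p) characteristic polynomial is P(z) = 1 - 1.6z + 1.5375z^2 - 1.375z^3.
Stationarity requires all roots to lie outside the unit circle, i.e. |z| > 1 for every root.
Degree 3: look for a simple real root z0 first, then factor out (1 - z/z0) and solve the remaining quadratic.
Testing z0 = 0.8: P(0.8) = 1 + (-1.6)(0.8) + (1.5375)(0.8)^2 + (-1.375)(0.8)^3
  = 1 + (-1.28) + (0.984) + (-0.704) = 0.  So z_0 = 0.8 is a root, |z_0| = 0.8.
Divide out the factor (1 - 1.25 z) = (1 - z/z0) (since 1/z0 = 1.25):
  P(z) = (1 - 1.25 z)(1 + (-0.35) z + (1.1) z^2)
  [check: z-coef -0.35 - (1.25) = -1.6; z^2-coef 1.1 - (1.25)(-0.35) = 1.5375; z^3-coef -(1.25)(1.1) = -1.375.]
Remaining roots from the quadratic factor 1 + (-0.35) z + (1.1) z^2:
  Set 1 + (-0.35) z + (1.1) z^2 = 0, i.e. a z^2 + b z + c = 0 with a = 1.1, b = -0.35, c = 1.
  Discriminant D = b^2 - 4ac = (-0.35)^2 - 4*(1.1)*1 = 0.1225 - (4.4) = -4.2775.
  D < 0, so the roots are the complex-conjugate pair z = (-b +/- i sqrt(-D)) / (2a) = 0.1591 +/- 0.9401i.
  For a conjugate pair |z|^2 = z * conj(z) = (product of roots) = c/a = 1/(1.1) = 0.909091, so |z| = sqrt(0.909091) = 0.9535 for both roots.
Moduli of all roots: 0.8000, 0.9535, 0.9535.
All moduli strictly greater than 1? No.
Verdict: Not stationary.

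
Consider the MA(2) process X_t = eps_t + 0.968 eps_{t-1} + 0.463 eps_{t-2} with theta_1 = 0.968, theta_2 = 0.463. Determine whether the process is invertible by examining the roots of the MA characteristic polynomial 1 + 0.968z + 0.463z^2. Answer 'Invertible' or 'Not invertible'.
\text{Invertible}

The MA(q) characteristic polynomial is P(z) = 1 + 0.968z + 0.463z^2.
Invertibility requires all roots to lie outside the unit circle, i.e. |z| > 1 for every root.
Set 1 + (0.968) z + (0.463) z^2 = 0, i.e. a z^2 + b z + c = 0 with a = 0.463, b = 0.968, c = 1.
Discriminant D = b^2 - 4ac = (0.968)^2 - 4*(0.463)*1 = 0.937024 - (1.852) = -0.914976.
D < 0, so the roots are the complex-conjugate pair z = (-b +/- i sqrt(-D)) / (2a) = -1.0454 +/- 1.033i.
For a conjugate pair |z|^2 = z * conj(z) = (product of roots) = c/a = 1/(0.463) = 2.159827, so |z| = sqrt(2.159827) = 1.4696 for both roots.
Moduli of all roots: 1.4696, 1.4696.
All moduli strictly greater than 1? Yes.
Verdict: Invertible.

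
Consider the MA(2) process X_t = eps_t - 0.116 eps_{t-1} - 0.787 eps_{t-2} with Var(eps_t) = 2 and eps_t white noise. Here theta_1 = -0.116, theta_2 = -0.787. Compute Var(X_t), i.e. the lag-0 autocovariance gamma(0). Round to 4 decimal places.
\gamma(0) = 3.2657

For an MA(q) process X_t = eps_t + sum_i theta_i eps_{t-i} with
Var(eps_t) = sigma^2, the variance is
  gamma(0) = sigma^2 * (1 + sum_i theta_i^2).
  sum_i theta_i^2 = (-0.116)^2 + (-0.787)^2 = 0.013456 + 0.619369 = 0.632825.
  gamma(0) = 2 * (1 + 0.632825) = 2 * 1.632825 = 3.26565, which rounds to 3.2657.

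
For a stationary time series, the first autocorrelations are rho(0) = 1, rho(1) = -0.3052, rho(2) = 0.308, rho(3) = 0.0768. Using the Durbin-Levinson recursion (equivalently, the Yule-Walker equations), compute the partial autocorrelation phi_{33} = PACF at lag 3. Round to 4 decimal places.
\phi_{33} = 0.2580

The PACF at lag k is phi_{kk}, the last component of the solution
to the Yule-Walker system G_k phi = r_k where
  (G_k)_{ij} = rho(|i - j|), (r_k)_i = rho(i), i,j = 1..k.
Equivalently, Durbin-Levinson gives phi_{kk} iteratively:
  phi_{11} = rho(1)
  phi_{kk} = [rho(k) - sum_{j=1..k-1} phi_{k-1,j} rho(k-j)]
            / [1 - sum_{j=1..k-1} phi_{k-1,j} rho(j)],
  phi_{k,j} = phi_{k-1,j} - phi_{kk} phi_{k-1,k-j},  j = 1..k-1.
Step k = 1:
  phi_11 = rho(1) = -0.3052.
Step k = 2:
  phi_22 = [rho(2) - phi_11 rho(1)] / [1 - phi_11 rho(1)] = [0.308 - (-0.3052)(-0.3052)] / [1 - (-0.3052)(-0.3052)]
         = 0.21485296 / 0.90685296 = 0.236921.
  Update: phi_21 = phi_11 - phi_22 phi_11 = -0.3052 - (0.236921)(-0.3052) = -0.232892.
Step k = 3:
  phi_33 = [rho(3) - phi_21 rho(2) - phi_22 rho(1)] / [1 - phi_21 rho(1) - phi_22 rho(2)]
    numerator   = 0.0768 - (-0.232892)(0.308) - (0.236921)(-0.3052) = 0.22083904
    denominator = 1 - (-0.232892)(-0.3052) - (0.236921)(0.308) = 0.85594968
  phi_33 = 0.22083904 / 0.85594968 = 0.258.
Therefore phi_{33} = 0.2580.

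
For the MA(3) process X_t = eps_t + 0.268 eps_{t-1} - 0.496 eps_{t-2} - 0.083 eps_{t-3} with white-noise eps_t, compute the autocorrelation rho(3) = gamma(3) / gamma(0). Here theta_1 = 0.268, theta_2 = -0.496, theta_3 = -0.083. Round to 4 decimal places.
\rho(3) = -0.0627

For an MA(q) process with theta_0 = 1, the autocovariance is
  gamma(k) = sigma^2 * sum_{i=0..q-k} theta_i * theta_{i+k},
and rho(k) = gamma(k) / gamma(0). Sigma^2 cancels.
  numerator   = (1)*(-0.083) = -0.083.
  denominator = (1)^2 + (0.268)^2 + (-0.496)^2 + (-0.083)^2 = 1.324729.
  rho(3) = -0.083 / 1.324729 = -0.0627.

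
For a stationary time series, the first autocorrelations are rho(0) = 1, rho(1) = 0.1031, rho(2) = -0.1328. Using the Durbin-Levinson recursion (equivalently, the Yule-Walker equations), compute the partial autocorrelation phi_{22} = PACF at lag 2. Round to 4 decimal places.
\phi_{22} = -0.1450

The PACF at lag k is phi_{kk}, the last component of the solution
to the Yule-Walker system G_k phi = r_k where
  (G_k)_{ij} = rho(|i - j|), (r_k)_i = rho(i), i,j = 1..k.
Equivalently, Durbin-Levinson gives phi_{kk} iteratively:
  phi_{11} = rho(1)
  phi_{kk} = [rho(k) - sum_{j=1..k-1} phi_{k-1,j} rho(k-j)]
            / [1 - sum_{j=1..k-1} phi_{k-1,j} rho(j)],
  phi_{k,j} = phi_{k-1,j} - phi_{kk} phi_{k-1,k-j},  j = 1..k-1.
Step k = 1:
  phi_11 = rho(1) = 0.1031.
Step k = 2:
  phi_22 = [rho(2) - phi_11 rho(1)] / [1 - phi_11 rho(1)] = [-0.1328 - (0.1031)(0.1031)] / [1 - (0.1031)(0.1031)]
         = -0.14342961 / 0.98937039 = -0.145.
Therefore phi_{22} = -0.1450.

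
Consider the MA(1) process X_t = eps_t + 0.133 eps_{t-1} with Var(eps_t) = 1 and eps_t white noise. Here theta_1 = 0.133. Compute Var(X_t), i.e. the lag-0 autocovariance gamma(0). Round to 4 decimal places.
\gamma(0) = 1.0177

For an MA(q) process X_t = eps_t + sum_i theta_i eps_{t-i} with
Var(eps_t) = sigma^2, the variance is
  gamma(0) = sigma^2 * (1 + sum_i theta_i^2).
  sum_i theta_i^2 = (0.133)^2 = 0.017689.
  gamma(0) = 1 * (1 + 0.017689) = 1 * 1.017689 = 1.017689, which rounds to 1.0177.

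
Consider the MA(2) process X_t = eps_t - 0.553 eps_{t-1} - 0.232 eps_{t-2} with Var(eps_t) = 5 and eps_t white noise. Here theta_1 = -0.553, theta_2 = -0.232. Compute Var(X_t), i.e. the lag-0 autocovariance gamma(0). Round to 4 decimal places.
\gamma(0) = 6.7982

For an MA(q) process X_t = eps_t + sum_i theta_i eps_{t-i} with
Var(eps_t) = sigma^2, the variance is
  gamma(0) = sigma^2 * (1 + sum_i theta_i^2).
  sum_i theta_i^2 = (-0.553)^2 + (-0.232)^2 = 0.305809 + 0.053824 = 0.359633.
  gamma(0) = 5 * (1 + 0.359633) = 5 * 1.359633 = 6.798165, which rounds to 6.7982.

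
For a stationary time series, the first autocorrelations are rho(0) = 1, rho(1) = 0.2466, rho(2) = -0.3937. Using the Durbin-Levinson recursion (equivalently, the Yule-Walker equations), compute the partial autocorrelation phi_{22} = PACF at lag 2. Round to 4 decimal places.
\phi_{22} = -0.4839

The PACF at lag k is phi_{kk}, the last component of the solution
to the Yule-Walker system G_k phi = r_k where
  (G_k)_{ij} = rho(|i - j|), (r_k)_i = rho(i), i,j = 1..k.
Equivalently, Durbin-Levinson gives phi_{kk} iteratively:
  phi_{11} = rho(1)
  phi_{kk} = [rho(k) - sum_{j=1..k-1} phi_{k-1,j} rho(k-j)]
            / [1 - sum_{j=1..k-1} phi_{k-1,j} rho(j)],
  phi_{k,j} = phi_{k-1,j} - phi_{kk} phi_{k-1,k-j},  j = 1..k-1.
Step k = 1:
  phi_11 = rho(1) = 0.2466.
Step k = 2:
  phi_22 = [rho(2) - phi_11 rho(1)] / [1 - phi_11 rho(1)] = [-0.3937 - (0.2466)(0.2466)] / [1 - (0.2466)(0.2466)]
         = -0.45451156 / 0.93918844 = -0.4839.
Therefore phi_{22} = -0.4839.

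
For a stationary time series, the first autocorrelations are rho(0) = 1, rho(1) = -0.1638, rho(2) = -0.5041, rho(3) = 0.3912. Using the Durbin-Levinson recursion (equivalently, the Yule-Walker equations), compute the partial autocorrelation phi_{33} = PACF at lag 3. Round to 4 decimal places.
\phi_{33} = 0.2549

The PACF at lag k is phi_{kk}, the last component of the solution
to the Yule-Walker system G_k phi = r_k where
  (G_k)_{ij} = rho(|i - j|), (r_k)_i = rho(i), i,j = 1..k.
Equivalently, Durbin-Levinson gives phi_{kk} iteratively:
  phi_{11} = rho(1)
  phi_{kk} = [rho(k) - sum_{j=1..k-1} phi_{k-1,j} rho(k-j)]
            / [1 - sum_{j=1..k-1} phi_{k-1,j} rho(j)],
  phi_{k,j} = phi_{k-1,j} - phi_{kk} phi_{k-1,k-j},  j = 1..k-1.
Step k = 1:
  phi_11 = rho(1) = -0.1638.
Step k = 2:
  phi_22 = [rho(2) - phi_11 rho(1)] / [1 - phi_11 rho(1)] = [-0.5041 - (-0.1638)(-0.1638)] / [1 - (-0.1638)(-0.1638)]
         = -0.53093044 / 0.97316956 = -0.545568.
  Update: phi_21 = phi_11 - phi_22 phi_11 = -0.1638 - (-0.545568)(-0.1638) = -0.253164.
Step k = 3:
  phi_33 = [rho(3) - phi_21 rho(2) - phi_22 rho(1)] / [1 - phi_21 rho(1) - phi_22 rho(2)]
    numerator   = 0.3912 - (-0.253164)(-0.5041) - (-0.545568)(-0.1638) = 0.1742159
    denominator = 1 - (-0.253164)(-0.1638) - (-0.545568)(-0.5041) = 0.68351075
  phi_33 = 0.1742159 / 0.68351075 = 0.2549.
Therefore phi_{33} = 0.2549.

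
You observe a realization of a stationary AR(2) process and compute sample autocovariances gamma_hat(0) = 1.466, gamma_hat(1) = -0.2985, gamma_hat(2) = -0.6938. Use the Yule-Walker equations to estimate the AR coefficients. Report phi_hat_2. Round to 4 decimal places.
\hat\phi_{2} = -0.5370

The Yule-Walker equations for an AR(p) process read, in matrix form,
  Gamma_p phi = r_p,   with   (Gamma_p)_{ij} = gamma(|i - j|),
                       (r_p)_i = gamma(i),   i,j = 1..p.
Substitute the sample gammas (Toeplitz matrix and right-hand side of size 2):
  Gamma_p = [[1.466, -0.2985], [-0.2985, 1.466]]
  r_p     = [-0.2985, -0.6938]
Written out:
  1.466 phi_1 - 0.2985 phi_2 = -0.2985
  -0.2985 phi_1 + 1.466 phi_2 = -0.6938
Solve by Cramer's rule:
  det = gamma(0)^2 - gamma(1)^2 = (1.466)^2 - (-0.2985)^2 = 2.149156 - 0.08910225 = 2.06005375
  phi_hat_1 = [gamma(1) gamma(0) - gamma(1) gamma(2)] / det = [(-0.2985)(1.466) - (-0.2985)(-0.6938)] / 2.06005375 = -0.6447003 / 2.06005375 = -0.313
  phi_hat_2 = [gamma(0) gamma(2) - gamma(1)^2] / det = [(1.466)(-0.6938) - (-0.2985)^2] / 2.06005375 = -1.10621305 / 2.06005375 = -0.537
So phi_hat = [-0.3130, -0.5370].
Therefore phi_hat_2 = -0.5370.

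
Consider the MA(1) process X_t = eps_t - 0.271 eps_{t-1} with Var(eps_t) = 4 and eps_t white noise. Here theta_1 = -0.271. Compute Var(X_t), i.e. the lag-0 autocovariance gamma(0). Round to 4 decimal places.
\gamma(0) = 4.2938

For an MA(q) process X_t = eps_t + sum_i theta_i eps_{t-i} with
Var(eps_t) = sigma^2, the variance is
  gamma(0) = sigma^2 * (1 + sum_i theta_i^2).
  sum_i theta_i^2 = (-0.271)^2 = 0.073441.
  gamma(0) = 4 * (1 + 0.073441) = 4 * 1.073441 = 4.293764, which rounds to 4.2938.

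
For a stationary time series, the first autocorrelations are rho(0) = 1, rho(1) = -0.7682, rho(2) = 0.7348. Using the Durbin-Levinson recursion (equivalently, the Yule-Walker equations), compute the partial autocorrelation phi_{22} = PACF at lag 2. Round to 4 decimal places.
\phi_{22} = 0.3530

The PACF at lag k is phi_{kk}, the last component of the solution
to the Yule-Walker system G_k phi = r_k where
  (G_k)_{ij} = rho(|i - j|), (r_k)_i = rho(i), i,j = 1..k.
Equivalently, Durbin-Levinson gives phi_{kk} iteratively:
  phi_{11} = rho(1)
  phi_{kk} = [rho(k) - sum_{j=1..k-1} phi_{k-1,j} rho(k-j)]
            / [1 - sum_{j=1..k-1} phi_{k-1,j} rho(j)],
  phi_{k,j} = phi_{k-1,j} - phi_{kk} phi_{k-1,k-j},  j = 1..k-1.
Step k = 1:
  phi_11 = rho(1) = -0.7682.
Step k = 2:
  phi_22 = [rho(2) - phi_11 rho(1)] / [1 - phi_11 rho(1)] = [0.7348 - (-0.7682)(-0.7682)] / [1 - (-0.7682)(-0.7682)]
         = 0.14466876 / 0.40986876 = 0.353.
Therefore phi_{22} = 0.3530.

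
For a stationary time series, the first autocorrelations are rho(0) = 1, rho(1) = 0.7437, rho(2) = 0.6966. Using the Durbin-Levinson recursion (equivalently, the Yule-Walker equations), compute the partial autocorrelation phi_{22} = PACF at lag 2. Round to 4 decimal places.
\phi_{22} = 0.3211

The PACF at lag k is phi_{kk}, the last component of the solution
to the Yule-Walker system G_k phi = r_k where
  (G_k)_{ij} = rho(|i - j|), (r_k)_i = rho(i), i,j = 1..k.
Equivalently, Durbin-Levinson gives phi_{kk} iteratively:
  phi_{11} = rho(1)
  phi_{kk} = [rho(k) - sum_{j=1..k-1} phi_{k-1,j} rho(k-j)]
            / [1 - sum_{j=1..k-1} phi_{k-1,j} rho(j)],
  phi_{k,j} = phi_{k-1,j} - phi_{kk} phi_{k-1,k-j},  j = 1..k-1.
Step k = 1:
  phi_11 = rho(1) = 0.7437.
Step k = 2:
  phi_22 = [rho(2) - phi_11 rho(1)] / [1 - phi_11 rho(1)] = [0.6966 - (0.7437)(0.7437)] / [1 - (0.7437)(0.7437)]
         = 0.14351031 / 0.44691031 = 0.3211.
Therefore phi_{22} = 0.3211.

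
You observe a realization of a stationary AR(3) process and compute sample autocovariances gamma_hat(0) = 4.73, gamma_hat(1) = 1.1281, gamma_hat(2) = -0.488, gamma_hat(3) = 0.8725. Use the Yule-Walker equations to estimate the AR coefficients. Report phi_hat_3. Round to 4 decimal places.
\hat\phi_{3} = 0.2770

The Yule-Walker equations for an AR(p) process read, in matrix form,
  Gamma_p phi = r_p,   with   (Gamma_p)_{ij} = gamma(|i - j|),
                       (r_p)_i = gamma(i),   i,j = 1..p.
Substitute the sample gammas (Toeplitz matrix and right-hand side of size 3):
  Gamma_p = [[4.73, 1.1281, -0.488], [1.1281, 4.73, 1.1281], [-0.488, 1.1281, 4.73]]
  r_p     = [1.1281, -0.488, 0.8725]
Written out (R1..R3):
  (R1) 4.73 phi_1 + 1.1281 phi_2 - 0.488 phi_3 = 1.1281
  (R2) 1.1281 phi_1 + 4.73 phi_2 + 1.1281 phi_3 = -0.488
  (R3) -0.488 phi_1 + 1.1281 phi_2 + 4.73 phi_3 = 0.8725
Gaussian elimination:
  R2 <- R2 - (1.1281/4.73) R1 = R2 - (0.238499) R1:  4.460949 phi_2 + 1.244487 phi_3 = -0.757051
  R3 <- R3 - (-0.488/4.73) R1 = R3 - (-0.103171) R1:  1.244487 phi_2 + 4.679652 phi_3 = 0.988887
  R3 <- R3 - (1.244487/4.460949) R2 = R3 - (0.278974) R2:  4.332473 phi_3 = 1.200085
Back-substitution:
  phi_hat_3 = 1.200085 / 4.332473 = 0.276998
  phi_hat_2 = (-0.757051 - (1.244487)(0.276998)) / 4.460949 = -0.246981
  phi_hat_1 = (1.1281 - (1.1281)(-0.246981) - (-0.488)(0.276998)) / 4.73 = 0.325982
So phi_hat = [0.3260, -0.2470, 0.2770].
Therefore phi_hat_3 = 0.2770.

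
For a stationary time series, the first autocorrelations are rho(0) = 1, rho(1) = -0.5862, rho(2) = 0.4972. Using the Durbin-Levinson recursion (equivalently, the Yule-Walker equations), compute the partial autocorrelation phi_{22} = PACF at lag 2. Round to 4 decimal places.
\phi_{22} = 0.2340

The PACF at lag k is phi_{kk}, the last component of the solution
to the Yule-Walker system G_k phi = r_k where
  (G_k)_{ij} = rho(|i - j|), (r_k)_i = rho(i), i,j = 1..k.
Equivalently, Durbin-Levinson gives phi_{kk} iteratively:
  phi_{11} = rho(1)
  phi_{kk} = [rho(k) - sum_{j=1..k-1} phi_{k-1,j} rho(k-j)]
            / [1 - sum_{j=1..k-1} phi_{k-1,j} rho(j)],
  phi_{k,j} = phi_{k-1,j} - phi_{kk} phi_{k-1,k-j},  j = 1..k-1.
Step k = 1:
  phi_11 = rho(1) = -0.5862.
Step k = 2:
  phi_22 = [rho(2) - phi_11 rho(1)] / [1 - phi_11 rho(1)] = [0.4972 - (-0.5862)(-0.5862)] / [1 - (-0.5862)(-0.5862)]
         = 0.15356956 / 0.65636956 = 0.234.
Therefore phi_{22} = 0.2340.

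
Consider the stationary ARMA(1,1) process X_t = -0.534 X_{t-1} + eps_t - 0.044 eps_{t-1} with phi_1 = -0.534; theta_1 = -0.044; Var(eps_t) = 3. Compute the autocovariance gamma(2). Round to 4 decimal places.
\gamma(2) = 1.3258

Multiply the model equation by X_{t-k} and take expectations. With theta_0 = psi_0 = 1 and psi_j the MA(infinity) weights, this gives
  gamma(k) - sum_i phi_i gamma(k-i) = c_k,
  c_k = sigma^2 * sum_{j=k..q} theta_j psi_{j-k}   (c_k = 0 for k > q),
using gamma(-m) = gamma(m).
psi-weights needed (psi_j = theta_j + sum_i phi_i psi_{j-i}):
  psi_1 = theta_1 + phi_1 = -0.044 + (-0.534) = -0.578
Right-hand sides:
  c_0 = sigma^2 (1 + theta_1 psi_1) = 3 * (1 + (-0.044)(-0.578)) = 3 * 1.025432 = 3.076296
  c_1 = sigma^2 theta_1 = 3 * (-0.044) = -0.132
  c_2 = 0
Equations for k = 0 and k = 1 (AR order 1):
  gamma(0) = phi_1 gamma(1) + c_0
  gamma(1) = phi_1 gamma(0) + c_1
Substituting the second into the first: gamma(0) (1 - phi_1^2) = c_0 + phi_1 c_1, so
  gamma(0) = (c_0 + phi_1 c_1) / (1 - phi_1^2) = (3.076296 + (-0.534)(-0.132)) / (1 - (-0.534)^2) = 3.146784 / 0.714844 = 4.402057.
  gamma(1) = phi_1 gamma(0) + c_1 = (-0.534)(4.402057) + (-0.132) = -2.482698.
For k = 2 (> q): gamma(2) = phi_1 gamma(1) = (-0.534)(-2.482698) = 1.325761.
Therefore gamma(2) = 1.3258 (to 4 decimal places).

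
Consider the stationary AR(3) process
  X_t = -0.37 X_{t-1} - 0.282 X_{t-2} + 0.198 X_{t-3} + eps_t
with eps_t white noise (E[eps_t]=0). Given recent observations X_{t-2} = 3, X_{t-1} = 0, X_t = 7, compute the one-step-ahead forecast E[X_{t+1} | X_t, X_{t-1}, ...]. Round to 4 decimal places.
E[X_{t+1} \mid \mathcal F_t] = -1.9960

For an AR(p) model X_t = c + sum_i phi_i X_{t-i} + eps_t, the
one-step-ahead conditional mean is
  E[X_{t+1} | X_t, ...] = c + sum_i phi_i X_{t+1-i}.
Substitute known values:
  E[X_{t+1} | ...] = (-0.37) * (7) + (-0.282) * (0) + (0.198) * (3)
                   = -1.9960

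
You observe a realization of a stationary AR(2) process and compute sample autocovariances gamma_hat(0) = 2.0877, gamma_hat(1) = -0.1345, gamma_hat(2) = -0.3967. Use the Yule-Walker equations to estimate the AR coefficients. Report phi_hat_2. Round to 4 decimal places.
\hat\phi_{2} = -0.1950

The Yule-Walker equations for an AR(p) process read, in matrix form,
  Gamma_p phi = r_p,   with   (Gamma_p)_{ij} = gamma(|i - j|),
                       (r_p)_i = gamma(i),   i,j = 1..p.
Substitute the sample gammas (Toeplitz matrix and right-hand side of size 2):
  Gamma_p = [[2.0877, -0.1345], [-0.1345, 2.0877]]
  r_p     = [-0.1345, -0.3967]
Written out:
  2.0877 phi_1 - 0.1345 phi_2 = -0.1345
  -0.1345 phi_1 + 2.0877 phi_2 = -0.3967
Solve by Cramer's rule:
  det = gamma(0)^2 - gamma(1)^2 = (2.0877)^2 - (-0.1345)^2 = 4.35849129 - 0.01809025 = 4.34040104
  phi_hat_1 = [gamma(1) gamma(0) - gamma(1) gamma(2)] / det = [(-0.1345)(2.0877) - (-0.1345)(-0.3967)] / 4.34040104 = -0.3341518 / 4.34040104 = -0.077
  phi_hat_2 = [gamma(0) gamma(2) - gamma(1)^2] / det = [(2.0877)(-0.3967) - (-0.1345)^2] / 4.34040104 = -0.84628084 / 4.34040104 = -0.195
So phi_hat = [-0.0770, -0.1950].
Therefore phi_hat_2 = -0.1950.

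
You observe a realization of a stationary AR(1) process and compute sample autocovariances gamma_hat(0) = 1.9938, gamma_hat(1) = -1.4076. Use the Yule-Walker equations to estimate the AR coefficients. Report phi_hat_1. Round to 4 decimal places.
\hat\phi_{1} = -0.7060

The Yule-Walker equations for an AR(p) process read, in matrix form,
  Gamma_p phi = r_p,   with   (Gamma_p)_{ij} = gamma(|i - j|),
                       (r_p)_i = gamma(i),   i,j = 1..p.
Substitute the sample gammas (Toeplitz matrix and right-hand side of size 1):
  Gamma_p = [[1.9938]]
  r_p     = [-1.4076]
With p = 1 this is the single equation gamma(0) phi_1 = gamma(1):
  phi_hat_1 = gamma(1) / gamma(0) = -1.4076 / 1.9938 = -0.7060.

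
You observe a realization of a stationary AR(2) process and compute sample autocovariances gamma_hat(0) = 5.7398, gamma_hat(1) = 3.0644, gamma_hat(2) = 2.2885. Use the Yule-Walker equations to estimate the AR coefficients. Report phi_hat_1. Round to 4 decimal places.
\hat\phi_{1} = 0.4490

The Yule-Walker equations for an AR(p) process read, in matrix form,
  Gamma_p phi = r_p,   with   (Gamma_p)_{ij} = gamma(|i - j|),
                       (r_p)_i = gamma(i),   i,j = 1..p.
Substitute the sample gammas (Toeplitz matrix and right-hand side of size 2):
  Gamma_p = [[5.7398, 3.0644], [3.0644, 5.7398]]
  r_p     = [3.0644, 2.2885]
Written out:
  5.7398 phi_1 + 3.0644 phi_2 = 3.0644
  3.0644 phi_1 + 5.7398 phi_2 = 2.2885
Solve by Cramer's rule:
  det = gamma(0)^2 - gamma(1)^2 = (5.7398)^2 - (3.0644)^2 = 32.94530404 - 9.39054736 = 23.55475668
  phi_hat_1 = [gamma(1) gamma(0) - gamma(1) gamma(2)] / det = [(3.0644)(5.7398) - (3.0644)(2.2885)] / 23.55475668 = 10.57616372 / 23.55475668 = 0.449
  phi_hat_2 = [gamma(0) gamma(2) - gamma(1)^2] / det = [(5.7398)(2.2885) - (3.0644)^2] / 23.55475668 = 3.74498494 / 23.55475668 = 0.159
So phi_hat = [0.4490, 0.1590].
Therefore phi_hat_1 = 0.4490.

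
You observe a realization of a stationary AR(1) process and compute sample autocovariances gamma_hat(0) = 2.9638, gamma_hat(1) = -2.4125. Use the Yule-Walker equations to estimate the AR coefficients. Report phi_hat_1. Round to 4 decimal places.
\hat\phi_{1} = -0.8140

The Yule-Walker equations for an AR(p) process read, in matrix form,
  Gamma_p phi = r_p,   with   (Gamma_p)_{ij} = gamma(|i - j|),
                       (r_p)_i = gamma(i),   i,j = 1..p.
Substitute the sample gammas (Toeplitz matrix and right-hand side of size 1):
  Gamma_p = [[2.9638]]
  r_p     = [-2.4125]
With p = 1 this is the single equation gamma(0) phi_1 = gamma(1):
  phi_hat_1 = gamma(1) / gamma(0) = -2.4125 / 2.9638 = -0.8140.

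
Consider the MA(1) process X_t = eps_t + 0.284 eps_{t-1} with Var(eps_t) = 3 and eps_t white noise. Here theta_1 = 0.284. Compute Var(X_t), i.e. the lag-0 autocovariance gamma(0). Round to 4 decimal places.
\gamma(0) = 3.2420

For an MA(q) process X_t = eps_t + sum_i theta_i eps_{t-i} with
Var(eps_t) = sigma^2, the variance is
  gamma(0) = sigma^2 * (1 + sum_i theta_i^2).
  sum_i theta_i^2 = (0.284)^2 = 0.080656.
  gamma(0) = 3 * (1 + 0.080656) = 3 * 1.080656 = 3.241968, which rounds to 3.2420.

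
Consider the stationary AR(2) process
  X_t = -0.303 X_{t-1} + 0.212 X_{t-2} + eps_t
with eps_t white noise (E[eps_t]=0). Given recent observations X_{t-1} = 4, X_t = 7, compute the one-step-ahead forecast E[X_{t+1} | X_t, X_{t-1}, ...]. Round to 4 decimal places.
E[X_{t+1} \mid \mathcal F_t] = -1.2730

For an AR(p) model X_t = c + sum_i phi_i X_{t-i} + eps_t, the
one-step-ahead conditional mean is
  E[X_{t+1} | X_t, ...] = c + sum_i phi_i X_{t+1-i}.
Substitute known values:
  E[X_{t+1} | ...] = (-0.303) * (7) + (0.212) * (4)
                   = -1.2730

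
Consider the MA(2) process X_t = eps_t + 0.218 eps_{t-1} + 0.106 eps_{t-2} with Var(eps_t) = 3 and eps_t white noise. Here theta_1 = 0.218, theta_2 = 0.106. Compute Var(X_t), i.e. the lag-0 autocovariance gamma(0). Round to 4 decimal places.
\gamma(0) = 3.1763

For an MA(q) process X_t = eps_t + sum_i theta_i eps_{t-i} with
Var(eps_t) = sigma^2, the variance is
  gamma(0) = sigma^2 * (1 + sum_i theta_i^2).
  sum_i theta_i^2 = (0.218)^2 + (0.106)^2 = 0.047524 + 0.011236 = 0.05876.
  gamma(0) = 3 * (1 + 0.05876) = 3 * 1.05876 = 3.17628, which rounds to 3.1763.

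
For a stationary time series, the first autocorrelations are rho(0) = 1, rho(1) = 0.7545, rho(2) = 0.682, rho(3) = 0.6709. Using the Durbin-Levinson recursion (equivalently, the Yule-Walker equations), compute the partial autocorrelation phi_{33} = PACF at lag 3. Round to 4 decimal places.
\phi_{33} = 0.2331

The PACF at lag k is phi_{kk}, the last component of the solution
to the Yule-Walker system G_k phi = r_k where
  (G_k)_{ij} = rho(|i - j|), (r_k)_i = rho(i), i,j = 1..k.
Equivalently, Durbin-Levinson gives phi_{kk} iteratively:
  phi_{11} = rho(1)
  phi_{kk} = [rho(k) - sum_{j=1..k-1} phi_{k-1,j} rho(k-j)]
            / [1 - sum_{j=1..k-1} phi_{k-1,j} rho(j)],
  phi_{k,j} = phi_{k-1,j} - phi_{kk} phi_{k-1,k-j},  j = 1..k-1.
Step k = 1:
  phi_11 = rho(1) = 0.7545.
Step k = 2:
  phi_22 = [rho(2) - phi_11 rho(1)] / [1 - phi_11 rho(1)] = [0.682 - (0.7545)(0.7545)] / [1 - (0.7545)(0.7545)]
         = 0.11272975 / 0.43072975 = 0.261718.
  Update: phi_21 = phi_11 - phi_22 phi_11 = 0.7545 - (0.261718)(0.7545) = 0.557034.
Step k = 3:
  phi_33 = [rho(3) - phi_21 rho(2) - phi_22 rho(1)] / [1 - phi_21 rho(1) - phi_22 rho(2)]
    numerator   = 0.6709 - (0.557034)(0.682) - (0.261718)(0.7545) = 0.09353673
    denominator = 1 - (0.557034)(0.7545) - (0.261718)(0.682) = 0.40122634
  phi_33 = 0.09353673 / 0.40122634 = 0.2331.
Therefore phi_{33} = 0.2331.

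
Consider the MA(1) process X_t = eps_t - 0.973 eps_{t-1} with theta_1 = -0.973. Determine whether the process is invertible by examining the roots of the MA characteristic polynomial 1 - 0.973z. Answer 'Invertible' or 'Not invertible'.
\text{Invertible}

The MA(q) characteristic polynomial is P(z) = 1 - 0.973z.
Invertibility requires all roots to lie outside the unit circle, i.e. |z| > 1 for every root.
This is linear in z: 1 + (-0.973) z = 0  =>  z = -1/(-0.973) = 1.027749,  |z| = 1.027749.
Moduli of all roots: 1.0277.
All moduli strictly greater than 1? Yes.
Verdict: Invertible.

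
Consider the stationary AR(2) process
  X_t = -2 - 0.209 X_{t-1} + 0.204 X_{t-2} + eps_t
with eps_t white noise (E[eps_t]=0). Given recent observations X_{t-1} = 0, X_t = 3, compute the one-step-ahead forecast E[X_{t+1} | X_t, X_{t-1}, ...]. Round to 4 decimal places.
E[X_{t+1} \mid \mathcal F_t] = -2.6270

For an AR(p) model X_t = c + sum_i phi_i X_{t-i} + eps_t, the
one-step-ahead conditional mean is
  E[X_{t+1} | X_t, ...] = c + sum_i phi_i X_{t+1-i}.
Substitute known values:
  E[X_{t+1} | ...] = -2 + (-0.209) * (3) + (0.204) * (0)
                   = -2.6270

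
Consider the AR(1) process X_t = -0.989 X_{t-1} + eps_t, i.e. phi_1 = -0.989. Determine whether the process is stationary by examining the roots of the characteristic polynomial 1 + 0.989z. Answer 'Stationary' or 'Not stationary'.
\text{Stationary}

The AR(p) characteristic polynomial is P(z) = 1 + 0.989z.
Stationarity requires all roots to lie outside the unit circle, i.e. |z| > 1 for every root.
This is linear in z: 1 + (0.989) z = 0  =>  z = -1/(0.989) = -1.011122,  |z| = 1.011122.
Moduli of all roots: 1.0111.
All moduli strictly greater than 1? Yes.
Verdict: Stationary.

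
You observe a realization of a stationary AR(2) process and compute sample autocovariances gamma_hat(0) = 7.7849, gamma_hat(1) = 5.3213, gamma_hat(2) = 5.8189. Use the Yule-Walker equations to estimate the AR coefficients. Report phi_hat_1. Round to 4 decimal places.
\hat\phi_{1} = 0.3240

The Yule-Walker equations for an AR(p) process read, in matrix form,
  Gamma_p phi = r_p,   with   (Gamma_p)_{ij} = gamma(|i - j|),
                       (r_p)_i = gamma(i),   i,j = 1..p.
Substitute the sample gammas (Toeplitz matrix and right-hand side of size 2):
  Gamma_p = [[7.7849, 5.3213], [5.3213, 7.7849]]
  r_p     = [5.3213, 5.8189]
Written out:
  7.7849 phi_1 + 5.3213 phi_2 = 5.3213
  5.3213 phi_1 + 7.7849 phi_2 = 5.8189
Solve by Cramer's rule:
  det = gamma(0)^2 - gamma(1)^2 = (7.7849)^2 - (5.3213)^2 = 60.60466801 - 28.31623369 = 32.28843432
  phi_hat_1 = [gamma(1) gamma(0) - gamma(1) gamma(2)] / det = [(5.3213)(7.7849) - (5.3213)(5.8189)] / 32.28843432 = 10.4616758 / 32.28843432 = 0.324
  phi_hat_2 = [gamma(0) gamma(2) - gamma(1)^2] / det = [(7.7849)(5.8189) - (5.3213)^2] / 32.28843432 = 16.98332092 / 32.28843432 = 0.526
So phi_hat = [0.3240, 0.5260].
Therefore phi_hat_1 = 0.3240.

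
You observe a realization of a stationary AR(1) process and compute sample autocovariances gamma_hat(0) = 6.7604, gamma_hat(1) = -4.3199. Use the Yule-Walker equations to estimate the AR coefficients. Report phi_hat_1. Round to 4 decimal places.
\hat\phi_{1} = -0.6390

The Yule-Walker equations for an AR(p) process read, in matrix form,
  Gamma_p phi = r_p,   with   (Gamma_p)_{ij} = gamma(|i - j|),
                       (r_p)_i = gamma(i),   i,j = 1..p.
Substitute the sample gammas (Toeplitz matrix and right-hand side of size 1):
  Gamma_p = [[6.7604]]
  r_p     = [-4.3199]
With p = 1 this is the single equation gamma(0) phi_1 = gamma(1):
  phi_hat_1 = gamma(1) / gamma(0) = -4.3199 / 6.7604 = -0.6390.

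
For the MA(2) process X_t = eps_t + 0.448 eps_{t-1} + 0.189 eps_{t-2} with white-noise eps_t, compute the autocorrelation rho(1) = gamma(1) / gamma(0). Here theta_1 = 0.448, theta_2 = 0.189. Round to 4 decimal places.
\rho(1) = 0.4308

For an MA(q) process with theta_0 = 1, the autocovariance is
  gamma(k) = sigma^2 * sum_{i=0..q-k} theta_i * theta_{i+k},
and rho(k) = gamma(k) / gamma(0). Sigma^2 cancels.
  numerator   = (1)*(0.448) + (0.448)*(0.189) = 0.532672.
  denominator = (1)^2 + (0.448)^2 + (0.189)^2 = 1.236425.
  rho(1) = 0.532672 / 1.236425 = 0.4308.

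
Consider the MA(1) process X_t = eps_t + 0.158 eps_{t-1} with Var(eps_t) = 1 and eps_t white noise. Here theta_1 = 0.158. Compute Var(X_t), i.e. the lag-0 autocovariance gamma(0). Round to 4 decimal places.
\gamma(0) = 1.0250

For an MA(q) process X_t = eps_t + sum_i theta_i eps_{t-i} with
Var(eps_t) = sigma^2, the variance is
  gamma(0) = sigma^2 * (1 + sum_i theta_i^2).
  sum_i theta_i^2 = (0.158)^2 = 0.024964.
  gamma(0) = 1 * (1 + 0.024964) = 1 * 1.024964 = 1.024964, which rounds to 1.0250.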